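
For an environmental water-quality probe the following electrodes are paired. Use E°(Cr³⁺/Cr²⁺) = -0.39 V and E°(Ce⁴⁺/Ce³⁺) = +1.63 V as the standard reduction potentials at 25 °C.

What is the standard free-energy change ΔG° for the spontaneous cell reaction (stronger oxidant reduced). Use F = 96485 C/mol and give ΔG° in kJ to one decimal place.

-194.9 kJ

Ce⁴⁺/Ce³⁺ (E° = +1.63 V) is the cathode; Cr³⁺/Cr²⁺ (E° = -0.39 V) is the anode, so E°cell = +2.02 V.
Balancing electrons gives n = 1 (lcm of 1 and 1).
ΔG° = −nFE° = −(1)(96485)(+2.02) = -194,900 J = -194.9 kJ.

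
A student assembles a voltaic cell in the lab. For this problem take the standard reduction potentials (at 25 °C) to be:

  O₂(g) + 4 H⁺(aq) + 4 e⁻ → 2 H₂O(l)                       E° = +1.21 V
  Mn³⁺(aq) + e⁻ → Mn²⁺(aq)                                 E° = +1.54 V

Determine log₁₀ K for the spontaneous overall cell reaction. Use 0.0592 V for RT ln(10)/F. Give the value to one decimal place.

22.3

Cathode: Mn³⁺/Mn²⁺; anode: O₂/H₂O. E°cell = +0.33 V, n = 4.
log K = nE°cell / 0.0592 = (4)(+0.33) / 0.0592 = 22.3.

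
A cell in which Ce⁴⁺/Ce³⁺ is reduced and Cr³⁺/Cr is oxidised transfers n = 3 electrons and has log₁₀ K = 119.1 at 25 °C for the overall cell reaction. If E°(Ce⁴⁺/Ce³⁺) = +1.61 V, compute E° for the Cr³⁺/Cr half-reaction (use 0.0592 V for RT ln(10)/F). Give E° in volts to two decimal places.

-0.74 V

E°cell = (0.0592/n)·log K = (0.0592/3)(119.1) = +2.350 V.
Since Ce⁴⁺/Ce³⁺ is the cathode and Cr³⁺/Cr the anode, E°cell = E°(Ce⁴⁺/Ce³⁺) − E°(Cr³⁺/Cr).
So E°(Cr³⁺/Cr) = E°(Ce⁴⁺/Ce³⁺) − E°cell = (+1.61) − (+2.350) = -0.74 V.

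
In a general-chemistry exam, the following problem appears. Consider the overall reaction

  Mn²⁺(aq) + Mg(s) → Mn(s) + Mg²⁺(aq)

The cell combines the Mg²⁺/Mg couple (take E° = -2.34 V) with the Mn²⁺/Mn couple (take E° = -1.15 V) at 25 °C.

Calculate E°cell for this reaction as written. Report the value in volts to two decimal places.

The Mn²⁺/Mn couple has the higher reduction potential, so it is the cathode; Mg²⁺/Mg is oxidised at the anode.
E°cell = E°(cathode) − E°(anode) = (-1.15) − (-2.34) = +1.19 V.

+1.19 V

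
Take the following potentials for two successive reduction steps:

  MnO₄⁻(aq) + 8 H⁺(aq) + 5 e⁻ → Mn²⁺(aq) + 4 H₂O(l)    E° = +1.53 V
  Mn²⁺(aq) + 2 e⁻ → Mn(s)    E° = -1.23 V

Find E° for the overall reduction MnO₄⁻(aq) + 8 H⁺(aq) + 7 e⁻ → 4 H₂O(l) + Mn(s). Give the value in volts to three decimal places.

+0.741 V

Since ΔG° = −nFE° is additive over sequential reductions, n₃E°₃ = n₁E°₁ + n₂E°₂.
E°₃ = (5×+1.53 + 2×-1.23) / 7 = (+5.190) / 7 = +0.741 V.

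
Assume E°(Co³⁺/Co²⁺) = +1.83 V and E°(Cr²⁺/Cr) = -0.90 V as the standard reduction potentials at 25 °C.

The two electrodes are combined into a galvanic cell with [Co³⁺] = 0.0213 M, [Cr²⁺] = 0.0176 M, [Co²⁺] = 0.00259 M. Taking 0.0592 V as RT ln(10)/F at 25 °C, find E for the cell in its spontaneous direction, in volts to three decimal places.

Co³⁺/Co²⁺ is the cathode (higher E°), Cr²⁺/Cr the anode: E°cell = +1.83 − (-0.90) = +2.73 V, n = 2.
Overall: 2 Co³⁺(aq) + Cr(s) → 2 Co²⁺(aq) + Cr²⁺(aq)
Q = [Co²⁺]^2·[Cr²⁺] / ([Co³⁺]^2); log Q = -3.585.
E = E° − (0.0592/n) log Q = +2.73 − (0.0592/2)(-3.585) = +2.836 V.

+2.836 V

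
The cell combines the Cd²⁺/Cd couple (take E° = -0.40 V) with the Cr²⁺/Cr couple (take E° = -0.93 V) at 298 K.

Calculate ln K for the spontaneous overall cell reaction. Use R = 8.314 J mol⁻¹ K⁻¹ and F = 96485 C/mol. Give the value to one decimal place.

Cathode: Cd²⁺/Cd; anode: Cr²⁺/Cr. E°cell = (-0.40) − (-0.93) = +0.53 V, with n = 2.
ΔG° = −nFE° = −RT ln K, so ln K = nFE°/(RT) = (2)(96485)(+0.53) / ((8.314)(298)) = 41.280.

41.3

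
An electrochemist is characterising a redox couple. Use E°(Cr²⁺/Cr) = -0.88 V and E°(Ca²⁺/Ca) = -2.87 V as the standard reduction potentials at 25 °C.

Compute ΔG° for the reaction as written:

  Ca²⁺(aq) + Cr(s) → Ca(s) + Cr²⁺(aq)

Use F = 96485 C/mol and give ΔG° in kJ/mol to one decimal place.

As written, Ca²⁺/Ca is reduced (cathode) and Cr²⁺/Cr is oxidised (anode), so E°cell = (-2.87) − (-0.88) = -1.99 V.
Balancing electrons gives n = 2.
ΔG° = −nFE° = −(2)(96485)(-1.99) = 384,010 J = +384.0 kJ/mol.

+384.0 kJ/mol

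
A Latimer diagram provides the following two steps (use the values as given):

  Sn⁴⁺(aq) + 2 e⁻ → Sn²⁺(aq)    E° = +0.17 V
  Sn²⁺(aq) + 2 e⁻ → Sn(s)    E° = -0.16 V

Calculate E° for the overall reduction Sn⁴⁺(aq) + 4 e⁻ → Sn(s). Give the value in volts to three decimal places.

+0.005 V

Since ΔG° = −nFE° is additive over sequential reductions, n₃E°₃ = n₁E°₁ + n₂E°₂.
E°₃ = (2×+0.17 + 2×-0.16) / 4 = (+0.020) / 4 = +0.005 V.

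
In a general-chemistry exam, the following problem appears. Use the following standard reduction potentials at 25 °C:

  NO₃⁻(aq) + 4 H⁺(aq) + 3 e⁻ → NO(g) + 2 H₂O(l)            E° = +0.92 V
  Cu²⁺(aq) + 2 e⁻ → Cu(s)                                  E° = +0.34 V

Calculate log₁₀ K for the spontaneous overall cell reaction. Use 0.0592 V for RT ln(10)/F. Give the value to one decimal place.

58.8

Cathode: NO₃⁻/NO; anode: Cu²⁺/Cu. E°cell = +0.58 V, n = 6.
log K = nE°cell / 0.0592 = (6)(+0.58) / 0.0592 = 58.8.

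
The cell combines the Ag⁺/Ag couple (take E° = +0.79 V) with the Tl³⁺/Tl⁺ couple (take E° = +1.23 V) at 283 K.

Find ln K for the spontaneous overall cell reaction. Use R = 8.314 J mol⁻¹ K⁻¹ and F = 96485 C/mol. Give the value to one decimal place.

Cathode: Tl³⁺/Tl⁺; anode: Ag⁺/Ag. E°cell = (+1.23) − (+0.79) = +0.44 V, with n = 2.
ΔG° = −nFE° = −RT ln K, so ln K = nFE°/(RT) = (2)(96485)(+0.44) / ((8.314)(283)) = 36.087.

36.1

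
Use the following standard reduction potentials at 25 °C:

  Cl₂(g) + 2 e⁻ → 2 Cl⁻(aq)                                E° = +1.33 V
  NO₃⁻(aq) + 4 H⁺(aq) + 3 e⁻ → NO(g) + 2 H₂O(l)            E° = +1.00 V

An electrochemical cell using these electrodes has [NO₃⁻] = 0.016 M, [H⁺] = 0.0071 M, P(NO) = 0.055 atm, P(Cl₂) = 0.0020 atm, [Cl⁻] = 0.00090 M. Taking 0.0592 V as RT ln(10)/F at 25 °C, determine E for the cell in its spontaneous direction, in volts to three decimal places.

+0.611 V

Cl₂/Cl⁻ is the cathode (higher E°), NO₃⁻/NO the anode: E°cell = +1.33 − (+1.00) = +0.33 V, n = 6.
Overall: 3 Cl₂(g) + 2 NO(g) + 4 H₂O(l) → 6 Cl⁻(aq) + 2 NO₃⁻(aq) + 8 H⁺(aq)
Q = [Cl⁻]^6·[NO₃⁻]^2·[H⁺]^8 / (P(Cl₂)^3·P(NO)^2); log Q = -28.440.
E = E° − (0.0592/n) log Q = +0.33 − (0.0592/6)(-28.440) = +0.611 V.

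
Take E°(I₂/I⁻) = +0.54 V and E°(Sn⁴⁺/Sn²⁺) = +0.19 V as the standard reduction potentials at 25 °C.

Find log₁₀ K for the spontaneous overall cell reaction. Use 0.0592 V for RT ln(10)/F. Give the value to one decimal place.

Cathode: I₂/I⁻; anode: Sn⁴⁺/Sn²⁺. E°cell = +0.35 V, n = 2.
log K = nE°cell / 0.0592 = (2)(+0.35) / 0.0592 = 11.8.

11.8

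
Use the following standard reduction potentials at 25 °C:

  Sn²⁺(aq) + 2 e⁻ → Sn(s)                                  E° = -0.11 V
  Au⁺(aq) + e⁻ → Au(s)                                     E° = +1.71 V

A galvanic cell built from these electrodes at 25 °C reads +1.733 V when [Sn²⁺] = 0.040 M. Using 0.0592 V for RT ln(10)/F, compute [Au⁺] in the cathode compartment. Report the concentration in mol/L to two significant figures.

Au⁺/Au is the cathode, Sn²⁺/Sn the anode: E°cell = +1.82 V, n = 2.
Overall reaction: 2 Au⁺(aq) + Sn(s) → 2 Au(s) + Sn²⁺(aq); Q = [Sn²⁺]^1/[Au⁺]^2.
From E = E° − (0.0592/n) log Q: log Q = (E° − E)·n/0.0592 = (+1.82 − (+1.733))·2/0.0592 = 2.9392.
So 2·log[Au⁺] = 1·log(0.04) − log Q = -1.3979 − (2.9392) = -4.3371; log[Au⁺] = -4.3371 / 2 = -2.1686; [Au⁺] = 10^(-2.1686) ≈ 0.0068 M.

0.0068 M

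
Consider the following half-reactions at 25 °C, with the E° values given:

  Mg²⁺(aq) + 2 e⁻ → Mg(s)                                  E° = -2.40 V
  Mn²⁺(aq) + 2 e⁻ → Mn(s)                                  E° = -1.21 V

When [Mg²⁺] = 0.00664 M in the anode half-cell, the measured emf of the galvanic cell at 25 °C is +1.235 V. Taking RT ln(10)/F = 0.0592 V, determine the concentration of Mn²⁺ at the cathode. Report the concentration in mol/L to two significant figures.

0.22 M

Mn²⁺/Mn is the cathode, Mg²⁺/Mg the anode: E°cell = +1.19 V, n = 2.
Overall reaction: Mn²⁺(aq) + Mg(s) → Mn(s) + Mg²⁺(aq); Q = [Mg²⁺]^1/[Mn²⁺]^1.
From E = E° − (0.0592/n) log Q: log Q = (E° − E)·n/0.0592 = (+1.19 − (+1.235))·2/0.0592 = -1.5203.
So 1·log[Mn²⁺] = 1·log(0.00664) − log Q = -2.1778 − (-1.5203) = -0.6575; [Mn²⁺] = 10^(-0.6575) ≈ 0.22 M.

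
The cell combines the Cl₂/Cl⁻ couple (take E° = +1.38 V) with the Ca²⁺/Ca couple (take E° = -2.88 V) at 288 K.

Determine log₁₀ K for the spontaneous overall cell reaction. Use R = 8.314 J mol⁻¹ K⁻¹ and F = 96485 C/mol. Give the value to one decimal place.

149.1

Cathode: Cl₂/Cl⁻; anode: Ca²⁺/Ca. E°cell = (+1.38) − (-2.88) = +4.26 V, with n = 2.
ΔG° = −nFE° = −RT ln K, so ln K = nFE°/(RT) = (2)(96485)(+4.26) / ((8.314)(288)) = 343.318.
log₁₀ K = 343.318 / ln 10 = 149.1.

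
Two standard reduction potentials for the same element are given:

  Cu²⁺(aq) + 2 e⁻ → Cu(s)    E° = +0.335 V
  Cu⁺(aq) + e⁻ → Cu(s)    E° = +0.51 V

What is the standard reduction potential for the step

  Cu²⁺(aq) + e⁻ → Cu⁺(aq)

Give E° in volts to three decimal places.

Sequential free energies add, so n₃E°₃ = n₁E°₁ + n₂E°₂.
With n₃ = 2, and the known step contributing 1×(+0.51) V, the unknown satisfies 1·E° = 2×(+0.335) − 1×(+0.51) = +0.160.
E° = +0.160 / 1 = +0.160 V.

+0.160 V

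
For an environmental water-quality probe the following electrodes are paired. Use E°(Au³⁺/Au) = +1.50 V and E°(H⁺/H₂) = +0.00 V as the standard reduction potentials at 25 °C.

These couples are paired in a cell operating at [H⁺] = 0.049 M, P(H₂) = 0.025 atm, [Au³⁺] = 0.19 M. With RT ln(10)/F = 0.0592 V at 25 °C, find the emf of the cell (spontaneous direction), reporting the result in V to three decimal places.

+1.516 V

Au³⁺/Au is the cathode (higher E°), H⁺/H₂ the anode: E°cell = +1.50 − (+0.00) = +1.50 V, n = 6.
Overall: 2 Au³⁺(aq) + 3 H₂(g) → 2 Au(s) + 6 H⁺(aq)
Q = [H⁺]^6 / ([Au³⁺]^2·P(H₂)^3); log Q = -1.610.
E = E° − (0.0592/n) log Q = +1.50 − (0.0592/6)(-1.610) = +1.516 V.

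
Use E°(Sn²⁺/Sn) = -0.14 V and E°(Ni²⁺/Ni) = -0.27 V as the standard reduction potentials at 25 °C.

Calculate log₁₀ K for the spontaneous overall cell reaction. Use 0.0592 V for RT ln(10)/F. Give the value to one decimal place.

Cathode: Sn²⁺/Sn; anode: Ni²⁺/Ni. E°cell = +0.13 V, n = 2.
log K = nE°cell / 0.0592 = (2)(+0.13) / 0.0592 = 4.4.

4.4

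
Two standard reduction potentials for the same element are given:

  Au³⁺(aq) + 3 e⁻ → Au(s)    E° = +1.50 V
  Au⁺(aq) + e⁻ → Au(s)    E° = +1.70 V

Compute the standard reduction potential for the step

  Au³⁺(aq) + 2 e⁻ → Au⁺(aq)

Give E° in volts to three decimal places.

Sequential free energies add, so n₃E°₃ = n₁E°₁ + n₂E°₂.
With n₃ = 3, and the known step contributing 1×(+1.70) V, the unknown satisfies 2·E° = 3×(+1.50) − 1×(+1.70) = +2.800.
E° = +2.800 / 2 = +1.400 V.

+1.400 V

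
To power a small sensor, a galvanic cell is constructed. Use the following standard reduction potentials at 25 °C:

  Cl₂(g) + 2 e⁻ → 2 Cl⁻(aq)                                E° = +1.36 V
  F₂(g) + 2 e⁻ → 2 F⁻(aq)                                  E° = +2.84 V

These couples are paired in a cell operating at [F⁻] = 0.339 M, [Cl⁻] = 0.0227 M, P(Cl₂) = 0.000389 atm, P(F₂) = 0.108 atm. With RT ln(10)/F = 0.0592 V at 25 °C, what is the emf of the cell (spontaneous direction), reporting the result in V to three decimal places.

+1.483 V

F₂/F⁻ is the cathode (higher E°), Cl₂/Cl⁻ the anode: E°cell = +2.84 − (+1.36) = +1.48 V, n = 2.
Overall: F₂(g) + 2 Cl⁻(aq) → 2 F⁻(aq) + Cl₂(g)
Q = [F⁻]^2·P(Cl₂) / (P(F₂)·[Cl⁻]^2); log Q = -0.095.
E = E° − (0.0592/n) log Q = +1.48 − (0.0592/2)(-0.095) = +1.483 V.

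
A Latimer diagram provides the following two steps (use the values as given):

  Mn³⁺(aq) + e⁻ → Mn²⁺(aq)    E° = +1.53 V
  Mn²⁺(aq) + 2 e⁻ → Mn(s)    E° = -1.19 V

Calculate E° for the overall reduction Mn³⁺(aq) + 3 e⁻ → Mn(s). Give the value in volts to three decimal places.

-0.283 V

Since ΔG° = −nFE° is additive over sequential reductions, n₃E°₃ = n₁E°₁ + n₂E°₂.
E°₃ = (1×+1.53 + 2×-1.19) / 3 = (-0.850) / 3 = -0.283 V.
Simply averaging or adding the two E° values would be wrong; the electron-weighted sum is required.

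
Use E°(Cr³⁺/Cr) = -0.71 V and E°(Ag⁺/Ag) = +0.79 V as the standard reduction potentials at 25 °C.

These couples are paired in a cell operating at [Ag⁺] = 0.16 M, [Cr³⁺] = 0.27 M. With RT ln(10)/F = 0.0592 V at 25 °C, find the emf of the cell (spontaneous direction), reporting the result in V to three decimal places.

+1.464 V

Ag⁺/Ag is the cathode (higher E°), Cr³⁺/Cr the anode: E°cell = +0.79 − (-0.71) = +1.50 V, n = 3.
Overall: 3 Ag⁺(aq) + Cr(s) → 3 Ag(s) + Cr³⁺(aq)
Q = [Cr³⁺] / ([Ag⁺]^3); log Q = 1.819.
E = E° − (0.0592/n) log Q = +1.50 − (0.0592/3)(1.819) = +1.464 V.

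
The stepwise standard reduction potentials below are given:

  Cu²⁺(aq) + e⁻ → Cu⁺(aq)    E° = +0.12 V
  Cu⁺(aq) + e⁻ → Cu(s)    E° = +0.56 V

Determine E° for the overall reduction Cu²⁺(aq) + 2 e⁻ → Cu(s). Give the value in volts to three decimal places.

+0.340 V

Since ΔG° = −nFE° is additive over sequential reductions, n₃E°₃ = n₁E°₁ + n₂E°₂.
E°₃ = (1×+0.12 + 1×+0.56) / 2 = (+0.680) / 2 = +0.340 V.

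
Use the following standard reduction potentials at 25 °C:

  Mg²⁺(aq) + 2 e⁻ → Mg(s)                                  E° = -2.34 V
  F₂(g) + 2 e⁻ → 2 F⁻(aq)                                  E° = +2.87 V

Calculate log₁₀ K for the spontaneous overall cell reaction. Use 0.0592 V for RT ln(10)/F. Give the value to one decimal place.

Cathode: F₂/F⁻; anode: Mg²⁺/Mg. E°cell = +5.21 V, n = 2.
log K = nE°cell / 0.0592 = (2)(+5.21) / 0.0592 = 176.0.

176.0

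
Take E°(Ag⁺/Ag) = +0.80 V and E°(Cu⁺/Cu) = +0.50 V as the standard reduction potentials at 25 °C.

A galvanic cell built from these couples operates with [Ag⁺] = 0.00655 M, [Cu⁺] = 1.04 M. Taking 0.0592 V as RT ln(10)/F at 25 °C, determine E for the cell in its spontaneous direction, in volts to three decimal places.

Ag⁺/Ag is the cathode (higher E°), Cu⁺/Cu the anode: E°cell = +0.80 − (+0.50) = +0.30 V, n = 1.
Overall: Ag⁺(aq) + Cu(s) → Ag(s) + Cu⁺(aq)
Q = [Cu⁺] / ([Ag⁺]); log Q = 2.201.
E = E° − (0.0592/n) log Q = +0.30 − (0.0592/1)(2.201) = +0.170 V.

+0.170 V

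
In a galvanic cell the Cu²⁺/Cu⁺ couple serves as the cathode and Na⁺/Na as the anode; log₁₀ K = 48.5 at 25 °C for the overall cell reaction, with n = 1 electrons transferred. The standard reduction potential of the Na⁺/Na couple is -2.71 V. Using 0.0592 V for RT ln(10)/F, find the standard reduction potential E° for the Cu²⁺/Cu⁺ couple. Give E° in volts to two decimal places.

E°cell = (0.0592/n)·log K = (0.0592/1)(48.5) = +2.871 V.
Since Cu²⁺/Cu⁺ is the cathode and Na⁺/Na the anode, E°cell = E°(Cu²⁺/Cu⁺) − E°(Na⁺/Na).
So E°(Cu²⁺/Cu⁺) = E°cell + E°(Na⁺/Na) = +2.871 + (-2.71) = +0.16 V.

+0.16 V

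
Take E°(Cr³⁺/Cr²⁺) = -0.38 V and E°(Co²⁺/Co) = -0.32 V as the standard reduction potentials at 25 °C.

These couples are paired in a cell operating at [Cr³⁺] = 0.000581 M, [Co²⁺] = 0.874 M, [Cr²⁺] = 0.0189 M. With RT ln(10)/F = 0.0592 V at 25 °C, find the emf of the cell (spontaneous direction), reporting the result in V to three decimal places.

+0.148 V

Co²⁺/Co is the cathode (higher E°), Cr³⁺/Cr²⁺ the anode: E°cell = -0.32 − (-0.38) = +0.06 V, n = 2.
Overall: Co²⁺(aq) + 2 Cr²⁺(aq) → Co(s) + 2 Cr³⁺(aq)
Q = [Cr³⁺]^2 / ([Co²⁺]·[Cr²⁺]^2); log Q = -2.966.
E = E° − (0.0592/n) log Q = +0.06 − (0.0592/2)(-2.966) = +0.148 V.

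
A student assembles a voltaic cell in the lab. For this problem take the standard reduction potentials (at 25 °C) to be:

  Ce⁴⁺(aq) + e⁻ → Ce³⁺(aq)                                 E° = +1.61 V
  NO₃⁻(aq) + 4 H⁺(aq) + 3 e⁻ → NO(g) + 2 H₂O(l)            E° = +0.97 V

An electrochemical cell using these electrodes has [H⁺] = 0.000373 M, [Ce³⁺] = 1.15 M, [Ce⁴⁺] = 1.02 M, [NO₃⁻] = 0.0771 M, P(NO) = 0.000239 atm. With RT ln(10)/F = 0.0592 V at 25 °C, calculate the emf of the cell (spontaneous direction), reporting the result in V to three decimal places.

+0.858 V

Ce⁴⁺/Ce³⁺ is the cathode (higher E°), NO₃⁻/NO the anode: E°cell = +1.61 − (+0.97) = +0.64 V, n = 3.
Overall: 3 Ce⁴⁺(aq) + NO(g) + 2 H₂O(l) → 3 Ce³⁺(aq) + NO₃⁻(aq) + 4 H⁺(aq)
Q = [Ce³⁺]^3·[NO₃⁻]·[H⁺]^4 / ([Ce⁴⁺]^3·P(NO)); log Q = -11.048.
E = E° − (0.0592/n) log Q = +0.64 − (0.0592/3)(-11.048) = +0.858 V.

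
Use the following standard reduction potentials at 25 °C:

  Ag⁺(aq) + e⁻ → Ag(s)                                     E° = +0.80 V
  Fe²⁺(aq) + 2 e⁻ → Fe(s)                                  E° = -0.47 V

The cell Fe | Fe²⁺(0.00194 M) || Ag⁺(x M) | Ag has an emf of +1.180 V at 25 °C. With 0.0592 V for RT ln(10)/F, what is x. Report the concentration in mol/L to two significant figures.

Ag⁺/Ag is the cathode, Fe²⁺/Fe the anode: E°cell = +1.27 V, n = 2.
Overall reaction: 2 Ag⁺(aq) + Fe(s) → 2 Ag(s) + Fe²⁺(aq); Q = [Fe²⁺]^1/[Ag⁺]^2.
From E = E° − (0.0592/n) log Q: log Q = (E° − E)·n/0.0592 = (+1.27 − (+1.180))·2/0.0592 = 3.0405.
So 2·log[Ag⁺] = 1·log(0.00194) − log Q = -2.7122 − (3.0405) = -5.7527; log[Ag⁺] = -5.7527 / 2 = -2.8763; [Ag⁺] = 10^(-2.8763) ≈ 0.0013 M.

0.0013 M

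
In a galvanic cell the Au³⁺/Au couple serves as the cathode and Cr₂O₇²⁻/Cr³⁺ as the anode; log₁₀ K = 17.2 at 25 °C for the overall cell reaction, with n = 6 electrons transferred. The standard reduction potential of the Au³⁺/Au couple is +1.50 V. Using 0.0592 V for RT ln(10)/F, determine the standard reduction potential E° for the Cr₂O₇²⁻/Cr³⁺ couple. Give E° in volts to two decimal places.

+1.33 V

E°cell = (0.0592/n)·log K = (0.0592/6)(17.2) = +0.170 V.
Since Au³⁺/Au is the cathode and Cr₂O₇²⁻/Cr³⁺ the anode, E°cell = E°(Au³⁺/Au) − E°(Cr₂O₇²⁻/Cr³⁺).
So E°(Cr₂O₇²⁻/Cr³⁺) = E°(Au³⁺/Au) − E°cell = (+1.50) − (+0.170) = +1.33 V.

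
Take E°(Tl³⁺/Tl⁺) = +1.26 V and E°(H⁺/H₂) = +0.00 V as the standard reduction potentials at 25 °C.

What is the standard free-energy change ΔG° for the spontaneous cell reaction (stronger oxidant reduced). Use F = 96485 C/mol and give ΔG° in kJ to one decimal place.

-243.1 kJ

Tl³⁺/Tl⁺ (E° = +1.26 V) is the cathode; H⁺/H₂ (E° = +0.00 V) is the anode, so E°cell = +1.26 V.
Balancing electrons gives n = 2 (lcm of 2 and 2).
ΔG° = −nFE° = −(2)(96485)(+1.26) = -243,142 J = -243.1 kJ.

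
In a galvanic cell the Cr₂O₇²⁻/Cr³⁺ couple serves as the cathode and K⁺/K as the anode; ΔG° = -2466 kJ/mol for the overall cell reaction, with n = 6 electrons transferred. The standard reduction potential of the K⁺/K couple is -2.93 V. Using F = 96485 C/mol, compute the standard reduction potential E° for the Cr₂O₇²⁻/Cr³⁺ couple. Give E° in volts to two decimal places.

+1.33 V

E°cell = −ΔG°/(nF) = −(-2466×10³)/((6)(96485)) = +4.260 V.
Since Cr₂O₇²⁻/Cr³⁺ is the cathode and K⁺/K the anode, E°cell = E°(Cr₂O₇²⁻/Cr³⁺) − E°(K⁺/K).
So E°(Cr₂O₇²⁻/Cr³⁺) = E°cell + E°(K⁺/K) = +4.260 + (-2.93) = +1.33 V.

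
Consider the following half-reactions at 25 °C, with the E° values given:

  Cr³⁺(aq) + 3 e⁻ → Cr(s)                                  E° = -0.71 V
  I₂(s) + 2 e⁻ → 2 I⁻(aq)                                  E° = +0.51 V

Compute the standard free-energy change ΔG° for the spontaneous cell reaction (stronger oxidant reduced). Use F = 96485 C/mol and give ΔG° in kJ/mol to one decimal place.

I₂/I⁻ (E° = +0.51 V) is the cathode; Cr³⁺/Cr (E° = -0.71 V) is the anode, so E°cell = +1.22 V.
Balancing electrons gives n = 6 (lcm of 2 and 3).
ΔG° = −nFE° = −(6)(96485)(+1.22) = -706,270 J = -706.3 kJ/mol.

-706.3 kJ/mol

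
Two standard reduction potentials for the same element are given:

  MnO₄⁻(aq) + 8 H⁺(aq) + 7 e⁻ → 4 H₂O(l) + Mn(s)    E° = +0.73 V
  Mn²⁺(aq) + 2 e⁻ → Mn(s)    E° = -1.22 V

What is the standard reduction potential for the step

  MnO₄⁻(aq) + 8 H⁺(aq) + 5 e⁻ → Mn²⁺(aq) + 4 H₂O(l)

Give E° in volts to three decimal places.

Sequential free energies add, so n₃E°₃ = n₁E°₁ + n₂E°₂.
With n₃ = 7, and the known step contributing 2×(-1.22) V, the unknown satisfies 5·E° = 7×(+0.73) − 2×(-1.22) = +7.550.
E° = +7.550 / 5 = +1.510 V.

+1.510 V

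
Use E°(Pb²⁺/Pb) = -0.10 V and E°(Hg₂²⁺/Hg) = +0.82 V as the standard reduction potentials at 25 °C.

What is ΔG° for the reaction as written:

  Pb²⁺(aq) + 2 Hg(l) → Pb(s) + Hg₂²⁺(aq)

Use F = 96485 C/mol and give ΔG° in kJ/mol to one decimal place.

+177.5 kJ/mol

As written, Pb²⁺/Pb is reduced (cathode) and Hg₂²⁺/Hg is oxidised (anode), so E°cell = (-0.10) − (+0.82) = -0.92 V.
Balancing electrons gives n = 2.
ΔG° = −nFE° = −(2)(96485)(-0.92) = 177,532 J = +177.5 kJ/mol.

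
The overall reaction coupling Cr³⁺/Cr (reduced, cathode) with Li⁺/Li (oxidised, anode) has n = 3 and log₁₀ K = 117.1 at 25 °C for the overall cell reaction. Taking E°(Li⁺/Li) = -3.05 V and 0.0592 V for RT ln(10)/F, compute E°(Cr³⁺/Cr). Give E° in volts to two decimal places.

E°cell = (0.0592/n)·log K = (0.0592/3)(117.1) = +2.311 V.
Since Cr³⁺/Cr is the cathode and Li⁺/Li the anode, E°cell = E°(Cr³⁺/Cr) − E°(Li⁺/Li).
So E°(Cr³⁺/Cr) = E°cell + E°(Li⁺/Li) = +2.311 + (-3.05) = -0.74 V.

-0.74 V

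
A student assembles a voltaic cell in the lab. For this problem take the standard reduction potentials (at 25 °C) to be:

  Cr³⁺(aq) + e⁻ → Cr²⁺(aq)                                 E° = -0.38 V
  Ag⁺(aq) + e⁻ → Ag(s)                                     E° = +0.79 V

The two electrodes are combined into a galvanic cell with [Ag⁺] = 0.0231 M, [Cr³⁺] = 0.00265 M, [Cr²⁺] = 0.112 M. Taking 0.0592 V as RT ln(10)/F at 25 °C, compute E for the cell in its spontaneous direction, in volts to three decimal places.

+1.169 V

Ag⁺/Ag is the cathode (higher E°), Cr³⁺/Cr²⁺ the anode: E°cell = +0.79 − (-0.38) = +1.17 V, n = 1.
Overall: Ag⁺(aq) + Cr²⁺(aq) → Ag(s) + Cr³⁺(aq)
Q = [Cr³⁺] / ([Ag⁺]·[Cr²⁺]); log Q = 0.010.
E = E° − (0.0592/n) log Q = +1.17 − (0.0592/1)(0.010) = +1.169 V.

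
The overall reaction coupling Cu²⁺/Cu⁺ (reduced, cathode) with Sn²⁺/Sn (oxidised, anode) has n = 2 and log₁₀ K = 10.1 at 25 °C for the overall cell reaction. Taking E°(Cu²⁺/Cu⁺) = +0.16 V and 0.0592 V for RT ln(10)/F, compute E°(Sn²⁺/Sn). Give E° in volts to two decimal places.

E°cell = (0.0592/n)·log K = (0.0592/2)(10.1) = +0.299 V.
Since Cu²⁺/Cu⁺ is the cathode and Sn²⁺/Sn the anode, E°cell = E°(Cu²⁺/Cu⁺) − E°(Sn²⁺/Sn).
So E°(Sn²⁺/Sn) = E°(Cu²⁺/Cu⁺) − E°cell = (+0.16) − (+0.299) = -0.14 V.

-0.14 V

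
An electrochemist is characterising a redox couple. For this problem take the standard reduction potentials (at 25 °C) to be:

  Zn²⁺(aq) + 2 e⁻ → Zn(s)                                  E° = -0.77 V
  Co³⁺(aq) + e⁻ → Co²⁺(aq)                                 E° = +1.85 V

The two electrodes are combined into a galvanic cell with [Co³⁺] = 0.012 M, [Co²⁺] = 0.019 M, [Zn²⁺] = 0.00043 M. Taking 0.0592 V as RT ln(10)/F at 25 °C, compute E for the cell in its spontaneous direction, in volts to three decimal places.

+2.708 V

Co³⁺/Co²⁺ is the cathode (higher E°), Zn²⁺/Zn the anode: E°cell = +1.85 − (-0.77) = +2.62 V, n = 2.
Overall: 2 Co³⁺(aq) + Zn(s) → 2 Co²⁺(aq) + Zn²⁺(aq)
Q = [Co²⁺]^2·[Zn²⁺] / ([Co³⁺]^2); log Q = -2.967.
E = E° − (0.0592/n) log Q = +2.62 − (0.0592/2)(-2.967) = +2.708 V.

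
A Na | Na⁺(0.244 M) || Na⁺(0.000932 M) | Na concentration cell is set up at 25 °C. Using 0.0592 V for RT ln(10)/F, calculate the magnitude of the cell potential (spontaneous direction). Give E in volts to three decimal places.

+0.143 V

For a concentration cell E°cell = 0. The 0.244 M side is the cathode (reduction is favoured where [Na⁺] is higher).
With n = 1, E = −(0.0592/1) log([Na⁺]ₐₙ/[Na⁺]꜀ₐₜ) = −(0.0592/1) log(0.000932/0.244) = −(0.0592/1)(-2.418) = +0.143 V.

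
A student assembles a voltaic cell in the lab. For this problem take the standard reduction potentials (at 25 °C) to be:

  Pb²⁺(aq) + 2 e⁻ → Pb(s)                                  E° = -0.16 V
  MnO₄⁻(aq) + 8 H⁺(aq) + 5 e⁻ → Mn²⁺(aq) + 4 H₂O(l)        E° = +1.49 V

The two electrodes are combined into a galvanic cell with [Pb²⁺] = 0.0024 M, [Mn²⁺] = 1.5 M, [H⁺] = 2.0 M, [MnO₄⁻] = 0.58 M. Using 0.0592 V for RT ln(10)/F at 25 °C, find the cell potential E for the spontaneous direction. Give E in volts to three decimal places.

+1.751 V

MnO₄⁻/Mn²⁺ is the cathode (higher E°), Pb²⁺/Pb the anode: E°cell = +1.49 − (-0.16) = +1.65 V, n = 10.
Overall: 2 MnO₄⁻(aq) + 16 H⁺(aq) + 5 Pb(s) → 2 Mn²⁺(aq) + 8 H₂O(l) + 5 Pb²⁺(aq)
Q = [Mn²⁺]^2·[Pb²⁺]^5 / ([MnO₄⁻]^2·[H⁺]^16); log Q = -17.090.
E = E° − (0.0592/n) log Q = +1.65 − (0.0592/10)(-17.090) = +1.751 V.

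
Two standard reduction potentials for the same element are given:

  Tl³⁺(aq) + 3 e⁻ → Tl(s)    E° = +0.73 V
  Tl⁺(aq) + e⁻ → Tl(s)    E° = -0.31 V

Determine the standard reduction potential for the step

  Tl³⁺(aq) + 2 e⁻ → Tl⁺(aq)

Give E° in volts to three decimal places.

+1.250 V

Sequential free energies add, so n₃E°₃ = n₁E°₁ + n₂E°₂.
With n₃ = 3, and the known step contributing 1×(-0.31) V, the unknown satisfies 2·E° = 3×(+0.73) − 1×(-0.31) = +2.500.
E° = +2.500 / 2 = +1.250 V.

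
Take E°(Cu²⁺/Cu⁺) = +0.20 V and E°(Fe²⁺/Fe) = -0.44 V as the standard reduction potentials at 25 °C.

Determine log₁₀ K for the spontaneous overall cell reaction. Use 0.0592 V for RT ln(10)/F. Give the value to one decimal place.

21.6

Cathode: Cu²⁺/Cu⁺; anode: Fe²⁺/Fe. E°cell = +0.64 V, n = 2.
log K = nE°cell / 0.0592 = (2)(+0.64) / 0.0592 = 21.6.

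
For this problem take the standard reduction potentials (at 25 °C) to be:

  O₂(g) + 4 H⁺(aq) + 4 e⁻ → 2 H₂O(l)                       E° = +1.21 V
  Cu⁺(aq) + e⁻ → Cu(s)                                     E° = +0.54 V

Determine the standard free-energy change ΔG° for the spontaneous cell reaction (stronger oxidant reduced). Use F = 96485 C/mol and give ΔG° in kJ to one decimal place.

O₂/H₂O (E° = +1.21 V) is the cathode; Cu⁺/Cu (E° = +0.54 V) is the anode, so E°cell = +0.67 V.
Balancing electrons gives n = 4 (lcm of 4 and 1).
ΔG° = −nFE° = −(4)(96485)(+0.67) = -258,580 J = -258.6 kJ.

-258.6 kJ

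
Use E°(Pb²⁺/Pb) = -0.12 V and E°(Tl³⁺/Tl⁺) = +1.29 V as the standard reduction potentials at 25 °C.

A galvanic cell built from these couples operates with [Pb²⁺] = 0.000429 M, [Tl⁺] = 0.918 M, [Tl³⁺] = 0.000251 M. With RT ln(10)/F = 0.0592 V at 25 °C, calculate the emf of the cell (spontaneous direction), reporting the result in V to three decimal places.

+1.404 V

Tl³⁺/Tl⁺ is the cathode (higher E°), Pb²⁺/Pb the anode: E°cell = +1.29 − (-0.12) = +1.41 V, n = 2.
Overall: Tl³⁺(aq) + Pb(s) → Tl⁺(aq) + Pb²⁺(aq)
Q = [Tl⁺]·[Pb²⁺] / ([Tl³⁺]); log Q = 0.196.
E = E° − (0.0592/n) log Q = +1.41 − (0.0592/2)(0.196) = +1.404 V.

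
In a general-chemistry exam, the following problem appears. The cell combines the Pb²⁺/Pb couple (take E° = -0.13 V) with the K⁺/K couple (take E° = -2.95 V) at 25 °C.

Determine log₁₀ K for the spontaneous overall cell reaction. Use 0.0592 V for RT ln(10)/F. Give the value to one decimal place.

Cathode: Pb²⁺/Pb; anode: K⁺/K. E°cell = +2.82 V, n = 2.
log K = nE°cell / 0.0592 = (2)(+2.82) / 0.0592 = 95.3.

95.3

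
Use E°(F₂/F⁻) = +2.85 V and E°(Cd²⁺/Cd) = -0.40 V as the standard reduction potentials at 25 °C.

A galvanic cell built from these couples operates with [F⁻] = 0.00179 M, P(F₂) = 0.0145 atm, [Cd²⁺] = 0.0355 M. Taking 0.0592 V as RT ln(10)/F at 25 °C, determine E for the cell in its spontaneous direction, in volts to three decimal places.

F₂/F⁻ is the cathode (higher E°), Cd²⁺/Cd the anode: E°cell = +2.85 − (-0.40) = +3.25 V, n = 2.
Overall: F₂(g) + Cd(s) → 2 F⁻(aq) + Cd²⁺(aq)
Q = [F⁻]^2·[Cd²⁺] / (P(F₂)); log Q = -5.105.
E = E° − (0.0592/n) log Q = +3.25 − (0.0592/2)(-5.105) = +3.401 V.

+3.401 V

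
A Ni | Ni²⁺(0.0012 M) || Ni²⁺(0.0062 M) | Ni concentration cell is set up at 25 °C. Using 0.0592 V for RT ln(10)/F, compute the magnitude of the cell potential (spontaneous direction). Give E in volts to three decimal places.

For a concentration cell E°cell = 0. The 0.0062 M side is the cathode (reduction is favoured where [Ni²⁺] is higher).
With n = 2, E = −(0.0592/2) log([Ni²⁺]ₐₙ/[Ni²⁺]꜀ₐₜ) = −(0.0592/2) log(0.0012/0.0062) = −(0.0592/2)(-0.713) = +0.021 V.

+0.021 V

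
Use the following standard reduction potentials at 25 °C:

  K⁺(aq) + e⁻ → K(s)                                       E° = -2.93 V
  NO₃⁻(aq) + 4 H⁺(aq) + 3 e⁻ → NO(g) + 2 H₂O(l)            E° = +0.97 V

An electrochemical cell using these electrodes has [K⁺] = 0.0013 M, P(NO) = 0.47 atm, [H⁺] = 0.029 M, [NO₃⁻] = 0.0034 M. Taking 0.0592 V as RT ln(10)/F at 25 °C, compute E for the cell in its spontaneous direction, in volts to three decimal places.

NO₃⁻/NO is the cathode (higher E°), K⁺/K the anode: E°cell = +0.97 − (-2.93) = +3.90 V, n = 3.
Overall: NO₃⁻(aq) + 4 H⁺(aq) + 3 K(s) → NO(g) + 2 H₂O(l) + 3 K⁺(aq)
Q = P(NO)·[K⁺]^3 / ([NO₃⁻]·[H⁺]^4); log Q = -0.367.
E = E° − (0.0592/n) log Q = +3.90 − (0.0592/3)(-0.367) = +3.907 V.

+3.907 V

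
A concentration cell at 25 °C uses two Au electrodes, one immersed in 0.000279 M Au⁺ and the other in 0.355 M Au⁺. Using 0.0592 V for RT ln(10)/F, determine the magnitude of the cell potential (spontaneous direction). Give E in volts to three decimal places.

+0.184 V

For a concentration cell E°cell = 0. The 0.355 M side is the cathode (reduction is favoured where [Au⁺] is higher).
With n = 1, E = −(0.0592/1) log([Au⁺]ₐₙ/[Au⁺]꜀ₐₜ) = −(0.0592/1) log(0.000279/0.355) = −(0.0592/1)(-3.105) = +0.184 V.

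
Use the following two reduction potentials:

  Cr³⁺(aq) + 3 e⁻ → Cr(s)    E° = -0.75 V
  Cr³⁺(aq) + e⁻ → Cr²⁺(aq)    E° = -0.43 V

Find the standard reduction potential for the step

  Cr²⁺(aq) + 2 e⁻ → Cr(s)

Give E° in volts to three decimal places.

-0.910 V

Sequential free energies add, so n₃E°₃ = n₁E°₁ + n₂E°₂.
With n₃ = 3, and the known step contributing 1×(-0.43) V, the unknown satisfies 2·E° = 3×(-0.75) − 1×(-0.43) = -1.820.
E° = -1.820 / 2 = -0.910 V.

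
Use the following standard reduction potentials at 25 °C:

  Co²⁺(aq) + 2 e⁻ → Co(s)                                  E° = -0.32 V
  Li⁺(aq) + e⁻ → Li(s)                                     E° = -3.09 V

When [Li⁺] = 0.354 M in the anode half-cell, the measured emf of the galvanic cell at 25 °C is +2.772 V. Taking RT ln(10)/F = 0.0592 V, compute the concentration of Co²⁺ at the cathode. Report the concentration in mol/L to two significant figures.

Co²⁺/Co is the cathode, Li⁺/Li the anode: E°cell = +2.77 V, n = 2.
Overall reaction: Co²⁺(aq) + 2 Li(s) → Co(s) + 2 Li⁺(aq); Q = [Li⁺]^2/[Co²⁺]^1.
From E = E° − (0.0592/n) log Q: log Q = (E° − E)·n/0.0592 = (+2.77 − (+2.772))·2/0.0592 = -0.0676.
So 1·log[Co²⁺] = 2·log(0.354) − log Q = -0.9020 − (-0.0676) = -0.8344; [Co²⁺] = 10^(-0.8344) ≈ 0.15 M.

0.15 M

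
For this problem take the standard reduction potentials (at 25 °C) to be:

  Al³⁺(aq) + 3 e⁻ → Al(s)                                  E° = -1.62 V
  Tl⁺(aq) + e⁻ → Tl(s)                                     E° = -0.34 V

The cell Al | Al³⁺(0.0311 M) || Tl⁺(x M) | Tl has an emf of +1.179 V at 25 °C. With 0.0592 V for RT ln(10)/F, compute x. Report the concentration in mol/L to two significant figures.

Tl⁺/Tl is the cathode, Al³⁺/Al the anode: E°cell = +1.28 V, n = 3.
Overall reaction: 3 Tl⁺(aq) + Al(s) → 3 Tl(s) + Al³⁺(aq); Q = [Al³⁺]^1/[Tl⁺]^3.
From E = E° − (0.0592/n) log Q: log Q = (E° − E)·n/0.0592 = (+1.28 − (+1.179))·3/0.0592 = 5.1182.
So 3·log[Tl⁺] = 1·log(0.0311) − log Q = -1.5072 − (5.1182) = -6.6254; log[Tl⁺] = -6.6254 / 3 = -2.2085; [Tl⁺] = 10^(-2.2085) ≈ 0.0062 M.

0.0062 M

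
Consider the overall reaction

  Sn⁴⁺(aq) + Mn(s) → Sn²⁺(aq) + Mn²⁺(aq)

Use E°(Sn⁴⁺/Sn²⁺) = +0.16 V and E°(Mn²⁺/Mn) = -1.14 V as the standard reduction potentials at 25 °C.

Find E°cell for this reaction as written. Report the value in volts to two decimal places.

+1.30 V

The Sn⁴⁺/Sn²⁺ couple has the higher reduction potential, so it is the cathode; Mn²⁺/Mn is oxidised at the anode.
E°cell = E°(cathode) − E°(anode) = (+0.16) − (-1.14) = +1.30 V.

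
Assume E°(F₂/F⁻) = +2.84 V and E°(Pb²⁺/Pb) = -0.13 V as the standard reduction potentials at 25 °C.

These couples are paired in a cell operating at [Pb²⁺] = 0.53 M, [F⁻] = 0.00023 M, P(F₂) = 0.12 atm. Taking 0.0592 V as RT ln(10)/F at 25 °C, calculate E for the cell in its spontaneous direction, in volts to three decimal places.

F₂/F⁻ is the cathode (higher E°), Pb²⁺/Pb the anode: E°cell = +2.84 − (-0.13) = +2.97 V, n = 2.
Overall: F₂(g) + Pb(s) → 2 F⁻(aq) + Pb²⁺(aq)
Q = [F⁻]^2·[Pb²⁺] / (P(F₂)); log Q = -6.631.
E = E° − (0.0592/n) log Q = +2.97 − (0.0592/2)(-6.631) = +3.166 V.

+3.166 V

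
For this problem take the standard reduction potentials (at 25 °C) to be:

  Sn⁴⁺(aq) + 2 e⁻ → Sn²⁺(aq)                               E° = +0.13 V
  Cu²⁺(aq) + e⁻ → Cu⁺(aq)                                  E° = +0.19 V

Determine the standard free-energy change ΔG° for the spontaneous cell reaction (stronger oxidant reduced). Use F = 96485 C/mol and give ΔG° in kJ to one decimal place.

-11.6 kJ

Cu²⁺/Cu⁺ (E° = +0.19 V) is the cathode; Sn⁴⁺/Sn²⁺ (E° = +0.13 V) is the anode, so E°cell = +0.06 V.
Balancing electrons gives n = 2 (lcm of 1 and 2).
ΔG° = −nFE° = −(2)(96485)(+0.06) = -11,578 J = -11.6 kJ.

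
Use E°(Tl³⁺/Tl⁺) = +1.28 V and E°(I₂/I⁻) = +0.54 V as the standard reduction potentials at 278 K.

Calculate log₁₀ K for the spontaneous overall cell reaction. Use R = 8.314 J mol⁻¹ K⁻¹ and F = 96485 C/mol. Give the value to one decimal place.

26.8

Cathode: Tl³⁺/Tl⁺; anode: I₂/I⁻. E°cell = (+1.28) − (+0.54) = +0.74 V, with n = 2.
ΔG° = −nFE° = −RT ln K, so ln K = nFE°/(RT) = (2)(96485)(+0.74) / ((8.314)(278)) = 61.783.
log₁₀ K = 61.783 / ln 10 = 26.8.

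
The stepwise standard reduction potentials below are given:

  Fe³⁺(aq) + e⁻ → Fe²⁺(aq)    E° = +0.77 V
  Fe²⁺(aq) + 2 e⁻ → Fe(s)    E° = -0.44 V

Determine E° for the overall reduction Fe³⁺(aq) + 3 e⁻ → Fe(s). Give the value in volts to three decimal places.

Standard free energies of sequential steps add: ΔG°₃ = ΔG°₁ + ΔG°₂, so n₃E°₃ = n₁E°₁ + n₂E°₂.
E°₃ = (1×+0.77 + 2×-0.44) / 3 = (-0.110) / 3 = -0.037 V.

-0.037 V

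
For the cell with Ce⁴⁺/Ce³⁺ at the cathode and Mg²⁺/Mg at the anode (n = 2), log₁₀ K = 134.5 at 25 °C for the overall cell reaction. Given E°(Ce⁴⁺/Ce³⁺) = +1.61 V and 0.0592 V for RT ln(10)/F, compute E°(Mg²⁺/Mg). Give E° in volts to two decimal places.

-2.37 V

E°cell = (0.0592/n)·log K = (0.0592/2)(134.5) = +3.981 V.
Since Ce⁴⁺/Ce³⁺ is the cathode and Mg²⁺/Mg the anode, E°cell = E°(Ce⁴⁺/Ce³⁺) − E°(Mg²⁺/Mg).
So E°(Mg²⁺/Mg) = E°(Ce⁴⁺/Ce³⁺) − E°cell = (+1.61) − (+3.981) = -2.37 V.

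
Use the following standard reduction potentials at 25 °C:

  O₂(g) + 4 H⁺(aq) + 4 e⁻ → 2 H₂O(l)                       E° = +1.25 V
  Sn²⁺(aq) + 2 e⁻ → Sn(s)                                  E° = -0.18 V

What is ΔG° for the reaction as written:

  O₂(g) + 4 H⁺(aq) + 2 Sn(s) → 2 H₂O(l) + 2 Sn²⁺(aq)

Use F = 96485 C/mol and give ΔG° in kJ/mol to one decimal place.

-551.9 kJ/mol

As written, O₂/H₂O is reduced (cathode) and Sn²⁺/Sn is oxidised (anode), so E°cell = (+1.25) − (-0.18) = +1.43 V.
Balancing electrons gives n = 4.
ΔG° = −nFE° = −(4)(96485)(+1.43) = -551,894 J = -551.9 kJ/mol.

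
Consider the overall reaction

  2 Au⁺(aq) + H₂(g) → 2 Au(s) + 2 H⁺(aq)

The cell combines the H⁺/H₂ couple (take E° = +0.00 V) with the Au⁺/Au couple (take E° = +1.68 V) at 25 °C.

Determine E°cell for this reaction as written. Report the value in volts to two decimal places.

The Au⁺/Au couple has the higher reduction potential, so it is the cathode; H⁺/H₂ is oxidised at the anode.
E°cell = E°(cathode) − E°(anode) = (+1.68) − (+0.00) = +1.68 V.

+1.68 V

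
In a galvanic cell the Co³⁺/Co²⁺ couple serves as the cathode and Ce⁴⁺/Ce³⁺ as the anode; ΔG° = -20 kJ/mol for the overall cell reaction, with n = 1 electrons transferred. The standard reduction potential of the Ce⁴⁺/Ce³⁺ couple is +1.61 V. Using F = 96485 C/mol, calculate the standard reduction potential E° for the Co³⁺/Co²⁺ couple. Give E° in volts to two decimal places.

E°cell = −ΔG°/(nF) = −(-20×10³)/((1)(96485)) = +0.207 V.
Since Co³⁺/Co²⁺ is the cathode and Ce⁴⁺/Ce³⁺ the anode, E°cell = E°(Co³⁺/Co²⁺) − E°(Ce⁴⁺/Ce³⁺).
So E°(Co³⁺/Co²⁺) = E°cell + E°(Ce⁴⁺/Ce³⁺) = +0.207 + (+1.61) = +1.82 V.

+1.82 V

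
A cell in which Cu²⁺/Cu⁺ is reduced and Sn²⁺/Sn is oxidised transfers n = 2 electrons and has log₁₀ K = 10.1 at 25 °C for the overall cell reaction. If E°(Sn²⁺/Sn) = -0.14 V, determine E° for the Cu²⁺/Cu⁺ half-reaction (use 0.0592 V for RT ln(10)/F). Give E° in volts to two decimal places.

+0.16 V

E°cell = (0.0592/n)·log K = (0.0592/2)(10.1) = +0.299 V.
Since Cu²⁺/Cu⁺ is the cathode and Sn²⁺/Sn the anode, E°cell = E°(Cu²⁺/Cu⁺) − E°(Sn²⁺/Sn).
So E°(Cu²⁺/Cu⁺) = E°cell + E°(Sn²⁺/Sn) = +0.299 + (-0.14) = +0.16 V.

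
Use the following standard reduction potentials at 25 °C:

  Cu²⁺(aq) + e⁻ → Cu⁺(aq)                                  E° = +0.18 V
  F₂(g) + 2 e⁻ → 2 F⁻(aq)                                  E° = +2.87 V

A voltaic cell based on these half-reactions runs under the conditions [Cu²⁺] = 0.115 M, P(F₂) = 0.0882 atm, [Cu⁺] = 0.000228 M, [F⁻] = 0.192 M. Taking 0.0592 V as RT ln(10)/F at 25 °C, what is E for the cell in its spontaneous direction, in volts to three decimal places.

F₂/F⁻ is the cathode (higher E°), Cu²⁺/Cu⁺ the anode: E°cell = +2.87 − (+0.18) = +2.69 V, n = 2.
Overall: F₂(g) + 2 Cu⁺(aq) → 2 F⁻(aq) + 2 Cu²⁺(aq)
Q = [F⁻]^2·[Cu²⁺]^2 / (P(F₂)·[Cu⁺]^2); log Q = 5.027.
E = E° − (0.0592/n) log Q = +2.69 − (0.0592/2)(5.027) = +2.541 V.

+2.541 V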